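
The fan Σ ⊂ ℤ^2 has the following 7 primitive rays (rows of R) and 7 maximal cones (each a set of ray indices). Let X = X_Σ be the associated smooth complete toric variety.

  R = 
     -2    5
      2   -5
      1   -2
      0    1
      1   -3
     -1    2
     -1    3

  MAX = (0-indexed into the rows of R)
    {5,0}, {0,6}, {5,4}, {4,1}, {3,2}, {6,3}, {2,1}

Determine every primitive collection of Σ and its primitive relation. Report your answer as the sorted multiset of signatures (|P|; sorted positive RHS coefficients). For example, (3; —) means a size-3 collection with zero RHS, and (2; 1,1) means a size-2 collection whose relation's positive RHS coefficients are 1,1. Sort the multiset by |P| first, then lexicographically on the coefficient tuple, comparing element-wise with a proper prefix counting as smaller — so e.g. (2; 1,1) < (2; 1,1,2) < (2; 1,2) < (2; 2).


The 14 primitive collections of Σ (r=7, n=2):

  P = {0,1}:  v_{0} + v_{1} = 0 — sig = (2; —)
  P = {2,5}:  v_{2} + v_{5} = 0 — sig = (2; —)
  P = {4,6}:  v_{4} + v_{6} = 0 — sig = (2; —)
  P = {0,2}:  v_{0} + v_{2} = v_{6} — sig = (2; 1)
  P = {0,4}:  v_{0} + v_{4} = v_{5} — sig = (2; 1)
  P = {1,5}:  v_{1} + v_{5} = v_{4} — sig = (2; 1)
  P = {1,6}:  v_{1} + v_{6} = v_{2} — sig = (2; 1)
  P = {2,4}:  v_{2} + v_{4} = v_{1} — sig = (2; 1)
  P = {2,6}:  v_{2} + v_{6} = v_{3} — sig = (2; 1)
  P = {3,4}:  v_{3} + v_{4} = v_{2} — sig = (2; 1)
  P = {3,5}:  v_{3} + v_{5} = v_{6} — sig = (2; 1)
  P = {5,6}:  v_{5} + v_{6} = v_{0} — sig = (2; 1)
  P = {0,3}:  v_{0} + v_{3} = 2·v_{6} — sig = (2; 2)
  P = {1,3}:  v_{1} + v_{3} = 2·v_{2} — sig = (2; 2)

Hence PRS(X_Σ) =
    (2; —)
    (2; —)
    (2; —)
    (2; 1)
    (2; 1)
    (2; 1)
    (2; 1)
    (2; 1)
    (2; 1)
    (2; 1)
    (2; 1)
    (2; 1)
    (2; 2)
    (2; 2)


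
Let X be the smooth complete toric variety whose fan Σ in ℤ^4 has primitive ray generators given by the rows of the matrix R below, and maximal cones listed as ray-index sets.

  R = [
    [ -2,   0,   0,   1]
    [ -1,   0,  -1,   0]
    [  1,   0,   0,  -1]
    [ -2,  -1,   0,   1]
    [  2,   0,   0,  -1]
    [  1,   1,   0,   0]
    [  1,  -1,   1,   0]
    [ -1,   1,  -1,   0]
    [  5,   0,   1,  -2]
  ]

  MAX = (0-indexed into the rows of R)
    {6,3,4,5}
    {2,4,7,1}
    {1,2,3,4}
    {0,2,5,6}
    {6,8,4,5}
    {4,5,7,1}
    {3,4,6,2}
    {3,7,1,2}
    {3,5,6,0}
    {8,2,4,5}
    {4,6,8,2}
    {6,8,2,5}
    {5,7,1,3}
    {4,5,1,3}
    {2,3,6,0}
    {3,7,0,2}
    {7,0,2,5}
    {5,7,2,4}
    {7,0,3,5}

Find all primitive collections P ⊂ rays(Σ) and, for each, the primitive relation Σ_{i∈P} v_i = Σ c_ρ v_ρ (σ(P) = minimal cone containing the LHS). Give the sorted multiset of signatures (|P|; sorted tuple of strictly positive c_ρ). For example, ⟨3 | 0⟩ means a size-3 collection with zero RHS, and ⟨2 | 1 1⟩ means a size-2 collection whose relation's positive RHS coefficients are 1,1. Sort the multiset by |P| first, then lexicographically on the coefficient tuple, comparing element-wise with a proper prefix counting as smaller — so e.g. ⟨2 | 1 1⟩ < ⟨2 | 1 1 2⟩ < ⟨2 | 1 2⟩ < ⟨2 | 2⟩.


12 minimal non-faces of Δ(Σ) (on 9 rays):

  {0,4}:  v_{0} + v_{4} = 0  →  sig = ⟨2 | 0⟩
  {6,7}:  v_{6} + v_{7} = 0  →  sig = ⟨2 | 0⟩
  {0,1}:  v_{0} + v_{1} = v_{3} + v_{7}  →  sig = ⟨2 | 1 1⟩
  {1,6}:  v_{1} + v_{6} = v_{3} + v_{4}  →  sig = ⟨2 | 1 1⟩
  {3,8}:  v_{3} + v_{8} = v_{4} + v_{6}  →  sig = ⟨2 | 1 1⟩
  {0,8}:  v_{0} + v_{8} = v_{2} + v_{5} + v_{6}  →  sig = ⟨2 | 1 1 1⟩
  {7,8}:  v_{7} + v_{8} = v_{2} + v_{4} + v_{5}  →  sig = ⟨2 | 1 1 1⟩
  {1,8}:  v_{1} + v_{8} = 2·v_{4}  →  sig = ⟨2 | 2⟩
  {2,3,5}:  v_{2} + v_{3} + v_{5} = 0  →  sig = ⟨3 | 0⟩
  {3,4,7}:  v_{3} + v_{4} + v_{7} = v_{1}  →  sig = ⟨3 | 1⟩
  {1,2,5}:  v_{1} + v_{2} + v_{5} = v_{4} + v_{7}  →  sig = ⟨3 | 1 1⟩
  {2,4,5,6}:  v_{2} + v_{4} + v_{5} + v_{6} = v_{8}  →  sig = ⟨4 | 1⟩

Hence PRS(X_Σ) =
{ ⟨2 | 0⟩ ×2,  ⟨2 | 1 1⟩ ×3,  ⟨2 | 1 1 1⟩ ×2,  ⟨2 | 2⟩,  ⟨3 | 0⟩,  ⟨3 | 1⟩,  ⟨3 | 1 1⟩,  ⟨4 | 1⟩ }


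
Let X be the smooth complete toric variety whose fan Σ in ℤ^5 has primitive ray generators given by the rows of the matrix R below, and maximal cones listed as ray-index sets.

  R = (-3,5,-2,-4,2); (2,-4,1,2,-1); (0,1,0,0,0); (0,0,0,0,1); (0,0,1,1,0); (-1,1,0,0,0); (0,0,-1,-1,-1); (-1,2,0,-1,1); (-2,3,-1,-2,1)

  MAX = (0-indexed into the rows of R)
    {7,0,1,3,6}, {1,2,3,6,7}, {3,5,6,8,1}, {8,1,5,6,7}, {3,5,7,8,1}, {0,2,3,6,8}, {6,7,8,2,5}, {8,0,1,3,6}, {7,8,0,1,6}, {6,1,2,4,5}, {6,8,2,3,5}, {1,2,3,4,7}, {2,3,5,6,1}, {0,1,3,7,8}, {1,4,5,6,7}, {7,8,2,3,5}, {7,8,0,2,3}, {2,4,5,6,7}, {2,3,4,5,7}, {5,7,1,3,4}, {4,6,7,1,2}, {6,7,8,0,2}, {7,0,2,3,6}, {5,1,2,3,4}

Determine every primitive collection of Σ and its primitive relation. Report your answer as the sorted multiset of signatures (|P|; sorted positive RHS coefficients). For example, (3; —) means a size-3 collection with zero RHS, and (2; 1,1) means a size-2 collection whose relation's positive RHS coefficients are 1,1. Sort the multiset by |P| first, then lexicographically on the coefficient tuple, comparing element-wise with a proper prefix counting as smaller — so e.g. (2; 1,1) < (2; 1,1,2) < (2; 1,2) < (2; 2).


9 minimal non-faces of Δ(Σ) (on 9 rays):

  {0,4}:  v_{0} + v_{4} = v_{7} + v_{8}  ⟹  sig = (2; 1,1)
  {4,8}:  v_{4} + v_{8} = v_{5} + v_{7}  ⟹  sig = (2; 1,1)
  {0,5}:  v_{0} + v_{5} = 2·v_{8}  ⟹  sig = (2; 2)
  {1,2,8}:  v_{1} + v_{2} + v_{8} = 0  ⟹  sig = (3; —)
  {3,4,6}:  v_{3} + v_{4} + v_{6} = 0  ⟹  sig = (3; —)
  {0,1,2}:  v_{0} + v_{1} + v_{2} = v_{3} + v_{6} + v_{7}  ⟹  sig = (3; 1,1,1)
  {1,2,5,7}:  v_{1} + v_{2} + v_{5} + v_{7} = v_{4}  ⟹  sig = (4; 1)
  {3,5,6,7}:  v_{3} + v_{5} + v_{6} + v_{7} = v_{8}  ⟹  sig = (4; 1)
  {3,6,7,8}:  v_{3} + v_{6} + v_{7} + v_{8} = v_{0}  ⟹  sig = (4; 1)

Hence PRS(X_Σ) =
[(2; 1,1), (2; 1,1), (2; 2), (3; —), (3; —), (3; 1,1,1), (4; 1), (4; 1), (4; 1)]


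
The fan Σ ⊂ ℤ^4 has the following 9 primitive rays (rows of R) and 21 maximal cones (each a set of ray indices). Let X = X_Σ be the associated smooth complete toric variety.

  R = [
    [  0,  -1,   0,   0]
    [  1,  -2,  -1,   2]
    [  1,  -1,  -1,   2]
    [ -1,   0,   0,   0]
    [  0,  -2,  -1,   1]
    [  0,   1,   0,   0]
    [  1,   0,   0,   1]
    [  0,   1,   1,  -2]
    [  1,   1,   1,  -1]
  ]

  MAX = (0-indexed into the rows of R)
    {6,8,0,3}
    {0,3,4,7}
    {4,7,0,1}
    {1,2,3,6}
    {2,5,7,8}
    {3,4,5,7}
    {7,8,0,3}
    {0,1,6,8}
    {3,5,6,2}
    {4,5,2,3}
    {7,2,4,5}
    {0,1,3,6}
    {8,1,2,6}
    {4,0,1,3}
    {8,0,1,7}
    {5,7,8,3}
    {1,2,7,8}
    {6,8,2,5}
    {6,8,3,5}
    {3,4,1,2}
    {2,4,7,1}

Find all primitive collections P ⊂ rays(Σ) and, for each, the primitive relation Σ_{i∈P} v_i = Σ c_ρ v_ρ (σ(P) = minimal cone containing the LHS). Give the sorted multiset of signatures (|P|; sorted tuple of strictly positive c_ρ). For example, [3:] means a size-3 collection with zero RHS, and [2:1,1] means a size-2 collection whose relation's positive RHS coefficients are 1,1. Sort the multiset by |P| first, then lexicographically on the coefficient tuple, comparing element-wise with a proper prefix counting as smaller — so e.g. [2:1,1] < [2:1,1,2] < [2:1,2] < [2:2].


10 collections generate NE(X_Σ); each relation:

  P={0,5}:  v_{0} + v_{5} = 0  ⟹  sig = [2:]
  P={0,2}:  v_{0} + v_{2} = v_{1}  ⟹  sig = [2:1]
  P={1,5}:  v_{1} + v_{5} = v_{2}  ⟹  sig = [2:1]
  P={4,6}:  v_{4} + v_{6} = v_{1}  ⟹  sig = [2:1]
  P={6,7}:  v_{6} + v_{7} = v_{8}  ⟹  sig = [2:1]
  P={4,8}:  v_{4} + v_{8} = v_{1} + v_{7}  ⟹  sig = [2:1,1]
  P={2,3,7}:  v_{2} + v_{3} + v_{7} = 0  ⟹  sig = [3:]
  P={1,3,7}:  v_{1} + v_{3} + v_{7} = v_{0}  ⟹  sig = [3:1]
  P={2,3,8}:  v_{2} + v_{3} + v_{8} = v_{6}  ⟹  sig = [3:1]
  P={1,3,8}:  v_{1} + v_{3} + v_{8} = v_{0} + v_{6}  ⟹  sig = [3:1,1]

Sorted signature multiset PRS(X):
    [2:]
    [2:1]
    [2:1]
    [2:1]
    [2:1]
    [2:1,1]
    [3:]
    [3:1]
    [3:1]
    [3:1,1]


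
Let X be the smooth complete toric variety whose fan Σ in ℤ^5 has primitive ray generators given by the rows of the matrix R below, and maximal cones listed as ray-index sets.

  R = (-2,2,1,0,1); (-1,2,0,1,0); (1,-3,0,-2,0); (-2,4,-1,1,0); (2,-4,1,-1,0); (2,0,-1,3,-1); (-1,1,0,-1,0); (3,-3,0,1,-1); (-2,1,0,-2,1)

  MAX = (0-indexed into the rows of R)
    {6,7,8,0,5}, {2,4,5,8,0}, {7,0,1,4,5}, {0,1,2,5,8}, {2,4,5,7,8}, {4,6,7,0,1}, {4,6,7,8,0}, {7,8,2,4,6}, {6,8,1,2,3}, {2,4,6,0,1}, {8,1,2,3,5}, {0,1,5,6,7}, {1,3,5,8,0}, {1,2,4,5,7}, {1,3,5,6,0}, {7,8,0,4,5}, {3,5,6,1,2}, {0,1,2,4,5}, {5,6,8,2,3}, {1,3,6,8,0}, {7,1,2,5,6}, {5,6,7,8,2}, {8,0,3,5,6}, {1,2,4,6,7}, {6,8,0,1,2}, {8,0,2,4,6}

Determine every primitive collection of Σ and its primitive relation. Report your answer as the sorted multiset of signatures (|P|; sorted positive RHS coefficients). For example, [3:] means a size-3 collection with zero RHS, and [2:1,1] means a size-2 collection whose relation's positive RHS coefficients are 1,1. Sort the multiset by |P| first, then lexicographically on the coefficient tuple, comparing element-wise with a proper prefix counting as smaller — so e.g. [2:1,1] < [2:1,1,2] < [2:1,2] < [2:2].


|primitive collections| = 9. Relations:

  {3,4}:  v_{3} + v_{4} = 0  so sig = [2:]
  {3,7}:  v_{3} + v_{7} = v_{5} + v_{6}  so sig = [2:1,1]
  {1,7,8}:  v_{1} + v_{7} + v_{8} = 0  so sig = [3:]
  {0,2,7}:  v_{0} + v_{2} + v_{7} = v_{4}  so sig = [3:1]
  {4,5,6}:  v_{4} + v_{5} + v_{6} = v_{7}  so sig = [3:1]
  {0,2,3}:  v_{0} + v_{2} + v_{3} = v_{1} + v_{8}  so sig = [3:1,1]
  {1,4,8}:  v_{1} + v_{4} + v_{8} = v_{0} + v_{2}  so sig = [3:1,1]
  {0,2,5,6}:  v_{0} + v_{2} + v_{5} + v_{6} = 0  so sig = [4:]
  {1,5,6,8}:  v_{1} + v_{5} + v_{6} + v_{8} = v_{3}  so sig = [4:1]

Sorted signature multiset PRS(X):
    |P|=2: 2 collections, coeffs (), (1,1)
    |P|=3: 5 collections, coeffs (), (1), (1), (1,1), (1,1)
    |P|=4: 2 collections, coeffs (), (1)


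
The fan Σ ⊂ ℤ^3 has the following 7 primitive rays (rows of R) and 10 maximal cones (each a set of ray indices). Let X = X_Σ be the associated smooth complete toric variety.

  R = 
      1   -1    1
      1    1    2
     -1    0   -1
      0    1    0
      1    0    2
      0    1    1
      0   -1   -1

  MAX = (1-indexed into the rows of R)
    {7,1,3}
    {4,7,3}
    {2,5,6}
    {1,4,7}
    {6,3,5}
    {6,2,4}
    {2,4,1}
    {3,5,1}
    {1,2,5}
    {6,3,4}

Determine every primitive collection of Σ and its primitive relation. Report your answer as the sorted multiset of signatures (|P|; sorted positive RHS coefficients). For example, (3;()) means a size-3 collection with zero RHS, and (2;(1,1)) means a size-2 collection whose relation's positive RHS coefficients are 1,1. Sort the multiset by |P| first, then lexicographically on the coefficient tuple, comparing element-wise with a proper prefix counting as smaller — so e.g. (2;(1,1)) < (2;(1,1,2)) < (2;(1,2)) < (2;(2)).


Primitive collections (7):

  {6,7}:  v_{6} + v_{7} = 0  ⇒ sig = (2;())
  {1,6}:  v_{1} + v_{6} = v_{5}  ⇒ sig = (2;(1))
  {2,3}:  v_{2} + v_{3} = v_{6}  ⇒ sig = (2;(1))
  {4,5}:  v_{4} + v_{5} = v_{2}  ⇒ sig = (2;(1))
  {5,7}:  v_{5} + v_{7} = v_{1}  ⇒ sig = (2;(1))
  {2,7}:  v_{2} + v_{7} = v_{1} + v_{4}  ⇒ sig = (2;(1,1))
  {1,3,4}:  v_{1} + v_{3} + v_{4} = 0  ⇒ sig = (3;())

Signatures (|P|; sorted positive RHS coefficients), sorted:
    |P|=2: 6 collections, coeffs (), (1), (1), (1), (1), (1,1)
    |P|=3: 1 collection, coeffs ()


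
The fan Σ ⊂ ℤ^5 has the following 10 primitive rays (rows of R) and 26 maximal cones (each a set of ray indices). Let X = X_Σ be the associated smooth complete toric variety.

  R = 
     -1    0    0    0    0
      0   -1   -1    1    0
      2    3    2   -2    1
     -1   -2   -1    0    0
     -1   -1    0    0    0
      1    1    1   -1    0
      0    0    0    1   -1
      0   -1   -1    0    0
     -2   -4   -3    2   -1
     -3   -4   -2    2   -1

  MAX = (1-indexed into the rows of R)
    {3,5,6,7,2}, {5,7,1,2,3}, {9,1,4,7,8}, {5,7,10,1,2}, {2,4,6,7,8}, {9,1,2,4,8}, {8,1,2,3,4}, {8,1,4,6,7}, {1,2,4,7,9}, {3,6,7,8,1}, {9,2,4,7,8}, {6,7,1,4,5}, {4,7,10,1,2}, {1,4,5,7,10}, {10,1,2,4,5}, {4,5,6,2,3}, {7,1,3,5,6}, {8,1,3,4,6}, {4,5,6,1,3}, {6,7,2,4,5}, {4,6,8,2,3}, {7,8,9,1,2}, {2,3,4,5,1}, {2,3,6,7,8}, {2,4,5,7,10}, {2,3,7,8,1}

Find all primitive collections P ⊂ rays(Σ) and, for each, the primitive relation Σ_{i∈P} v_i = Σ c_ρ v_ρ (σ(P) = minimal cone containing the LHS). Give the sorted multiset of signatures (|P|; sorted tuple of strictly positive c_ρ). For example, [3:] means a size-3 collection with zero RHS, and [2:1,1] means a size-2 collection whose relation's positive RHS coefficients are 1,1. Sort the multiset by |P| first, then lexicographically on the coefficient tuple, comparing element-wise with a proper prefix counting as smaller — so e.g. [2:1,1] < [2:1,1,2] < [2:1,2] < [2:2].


Minimal non-faces — 12 found among 10 rays, 26 max cones:

  P={3,9}:  v_{3} + v_{9} = v_{8} ; sig = [2:1]
  P={3,10}:  v_{3} + v_{10} = v_{5} ; sig = [2:1]
  P={5,8}:  v_{5} + v_{8} = v_{4} ; sig = [2:1]
  P={6,9}:  v_{6} + v_{9} = v_{4} + v_{7} + v_{8} ; sig = [2:1,1,1]
  P={6,10}:  v_{6} + v_{10} = v_{4} + v_{5} + v_{7} ; sig = [2:1,1,1]
  P={5,9}:  v_{5} + v_{9} = v_{1} + v_{2} + 2·v_{4} + v_{7} ; sig = [2:1,1,1,2]
  P={8,10}:  v_{8} + v_{10} = v_{1} + v_{2} + 2·v_{4} + v_{7} ; sig = [2:1,1,1,2]
  P={9,10}:  v_{9} + v_{10} = 2·v_{1} + 2·v_{2} + 3·v_{4} + 2·v_{7} ; sig = [2:2,2,2,3]
  P={1,2,6}:  v_{1} + v_{2} + v_{6} = 0 ; sig = [3:]
  P={3,4,7}:  v_{3} + v_{4} + v_{7} = v_{6} ; sig = [3:1]
  P={1,2,4,5,7}:  v_{1} + v_{2} + v_{4} + v_{5} + v_{7} = v_{10} ; sig = [5:1]
  P={1,2,4,7,8}:  v_{1} + v_{2} + v_{4} + v_{7} + v_{8} = v_{9} ; sig = [5:1]

Signatures (|P|; sorted positive RHS coefficients), sorted:
    [2:1]
    [2:1]
    [2:1]
    [2:1,1,1]
    [2:1,1,1]
    [2:1,1,1,2]
    [2:1,1,1,2]
    [2:2,2,2,3]
    [3:]
    [3:1]
    [5:1]
    [5:1]


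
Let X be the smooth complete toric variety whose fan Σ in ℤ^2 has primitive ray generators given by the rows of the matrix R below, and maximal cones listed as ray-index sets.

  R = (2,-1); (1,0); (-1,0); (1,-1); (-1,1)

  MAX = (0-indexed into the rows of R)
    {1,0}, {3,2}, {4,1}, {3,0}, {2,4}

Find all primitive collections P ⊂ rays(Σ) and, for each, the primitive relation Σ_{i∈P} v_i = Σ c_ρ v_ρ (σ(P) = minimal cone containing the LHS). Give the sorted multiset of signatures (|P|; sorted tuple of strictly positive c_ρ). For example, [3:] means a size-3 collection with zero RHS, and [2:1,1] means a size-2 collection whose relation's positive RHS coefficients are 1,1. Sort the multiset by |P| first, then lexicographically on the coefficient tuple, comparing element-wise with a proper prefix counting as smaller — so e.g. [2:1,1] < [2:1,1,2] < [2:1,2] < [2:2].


Σ has 5 primitive collections:

  {1,2}:  v_{1} + v_{2} = 0 — sig = [2:]
  {3,4}:  v_{3} + v_{4} = 0 — sig = [2:]
  {0,2}:  v_{0} + v_{2} = v_{3} — sig = [2:1]
  {0,4}:  v_{0} + v_{4} = v_{1} — sig = [2:1]
  {1,3}:  v_{1} + v_{3} = v_{0} — sig = [2:1]

Hence PRS(X_Σ) =
{ [2:] ×2,  [2:1] ×3 }


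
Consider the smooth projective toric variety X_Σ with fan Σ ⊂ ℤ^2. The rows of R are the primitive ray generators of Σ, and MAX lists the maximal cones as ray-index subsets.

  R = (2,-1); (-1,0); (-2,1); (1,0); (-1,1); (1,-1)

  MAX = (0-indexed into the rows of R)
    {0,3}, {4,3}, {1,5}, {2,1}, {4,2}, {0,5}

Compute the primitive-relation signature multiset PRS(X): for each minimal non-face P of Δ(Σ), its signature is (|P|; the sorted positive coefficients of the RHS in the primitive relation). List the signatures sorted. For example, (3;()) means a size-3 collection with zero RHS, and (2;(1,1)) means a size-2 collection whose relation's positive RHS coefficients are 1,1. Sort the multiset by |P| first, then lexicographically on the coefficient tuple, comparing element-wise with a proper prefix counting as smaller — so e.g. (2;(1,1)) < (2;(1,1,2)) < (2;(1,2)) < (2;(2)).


The 9 primitive collections of Σ (r=6, n=2):

  • {0,2}:  v_{0} + v_{2} = 0 — sig = (2;())
  • {1,3}:  v_{1} + v_{3} = 0 — sig = (2;())
  • {4,5}:  v_{4} + v_{5} = 0 — sig = (2;())
  • {0,1}:  v_{0} + v_{1} = v_{5} — sig = (2;(1))
  • {0,4}:  v_{0} + v_{4} = v_{3} — sig = (2;(1))
  • {1,4}:  v_{1} + v_{4} = v_{2} — sig = (2;(1))
  • {2,3}:  v_{2} + v_{3} = v_{4} — sig = (2;(1))
  • {2,5}:  v_{2} + v_{5} = v_{1} — sig = (2;(1))
  • {3,5}:  v_{3} + v_{5} = v_{0} — sig = (2;(1))

Signatures (|P|; sorted positive RHS coefficients), sorted:
    |P|=2: 9 collections, coeffs (), (), (), (1), (1), (1), (1), (1), (1)


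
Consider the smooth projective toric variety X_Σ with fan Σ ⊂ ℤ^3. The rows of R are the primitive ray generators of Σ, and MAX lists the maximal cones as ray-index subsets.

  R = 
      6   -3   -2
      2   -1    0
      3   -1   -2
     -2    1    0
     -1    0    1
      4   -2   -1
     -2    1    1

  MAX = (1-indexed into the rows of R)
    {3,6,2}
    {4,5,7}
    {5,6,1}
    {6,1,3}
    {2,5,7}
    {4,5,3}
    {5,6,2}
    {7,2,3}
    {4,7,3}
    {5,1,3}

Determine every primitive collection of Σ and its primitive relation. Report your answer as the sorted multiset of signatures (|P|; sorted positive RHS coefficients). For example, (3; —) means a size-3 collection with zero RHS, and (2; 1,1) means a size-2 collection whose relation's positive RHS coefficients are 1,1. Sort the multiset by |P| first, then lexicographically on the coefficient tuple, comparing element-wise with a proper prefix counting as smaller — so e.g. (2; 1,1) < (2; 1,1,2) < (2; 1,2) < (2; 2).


9 collections generate NE(X_Σ); each relation:

  P = {2,4}:  v_{2} + v_{4} = 0  ⇒ sig = (2; —)
  P = {1,7}:  v_{1} + v_{7} = v_{6}  ⇒ sig = (2; 1)
  P = {6,7}:  v_{6} + v_{7} = v_{2}  ⇒ sig = (2; 1)
  P = {4,6}:  v_{4} + v_{6} = v_{3} + v_{5}  ⇒ sig = (2; 1,1)
  P = {1,2}:  v_{1} + v_{2} = 2·v_{6}  ⇒ sig = (2; 2)
  P = {1,4}:  v_{1} + v_{4} = 2·v_{3} + 2·v_{5}  ⇒ sig = (2; 2,2)
  P = {3,5,7}:  v_{3} + v_{5} + v_{7} = 0  ⇒ sig = (3; —)
  P = {2,3,5}:  v_{2} + v_{3} + v_{5} = v_{6}  ⇒ sig = (3; 1)
  P = {3,5,6}:  v_{3} + v_{5} + v_{6} = v_{1}  ⇒ sig = (3; 1)

so the primitive-relation signature multiset is
{ (2; —),  (2; 1) ×2,  (2; 1,1),  (2; 2),  (2; 2,2),  (3; —),  (3; 1) ×2 }


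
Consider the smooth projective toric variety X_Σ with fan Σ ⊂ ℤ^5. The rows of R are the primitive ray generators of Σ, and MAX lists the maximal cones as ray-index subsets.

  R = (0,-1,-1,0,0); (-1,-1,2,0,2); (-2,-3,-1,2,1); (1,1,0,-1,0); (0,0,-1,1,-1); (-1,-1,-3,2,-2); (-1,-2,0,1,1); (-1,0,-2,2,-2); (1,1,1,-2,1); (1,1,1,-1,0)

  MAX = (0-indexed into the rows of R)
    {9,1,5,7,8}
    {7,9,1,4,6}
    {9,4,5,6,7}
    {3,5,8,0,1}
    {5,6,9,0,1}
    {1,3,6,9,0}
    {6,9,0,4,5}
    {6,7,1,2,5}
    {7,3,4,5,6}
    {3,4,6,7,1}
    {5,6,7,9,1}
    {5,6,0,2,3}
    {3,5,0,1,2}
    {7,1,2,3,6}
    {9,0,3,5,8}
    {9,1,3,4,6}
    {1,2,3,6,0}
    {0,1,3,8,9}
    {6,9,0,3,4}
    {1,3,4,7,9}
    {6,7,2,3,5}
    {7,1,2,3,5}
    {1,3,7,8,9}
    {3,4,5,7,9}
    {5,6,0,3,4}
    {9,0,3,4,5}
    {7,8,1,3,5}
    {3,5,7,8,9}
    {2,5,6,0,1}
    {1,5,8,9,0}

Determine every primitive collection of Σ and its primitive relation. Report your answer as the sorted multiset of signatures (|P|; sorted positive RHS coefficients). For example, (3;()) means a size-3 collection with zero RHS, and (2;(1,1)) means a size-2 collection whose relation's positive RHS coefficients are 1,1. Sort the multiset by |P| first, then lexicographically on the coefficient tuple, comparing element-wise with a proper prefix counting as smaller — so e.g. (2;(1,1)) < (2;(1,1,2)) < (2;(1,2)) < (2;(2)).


The 12 primitive collections of Σ (r=10, n=5):

  P={0,7}:  v_{0} + v_{7} = v_{5}  so sig = (2;(1))
  P={2,9}:  v_{2} + v_{9} = v_{6}  so sig = (2;(1))
  P={4,8}:  v_{4} + v_{8} = v_{3}  so sig = (2;(1))
  P={6,8}:  v_{6} + v_{8} = v_{0} + v_{1} + v_{3}  so sig = (2;(1,1,1))
  P={2,4}:  v_{2} + v_{4} = v_{3} + 2·v_{6} + v_{7}  so sig = (2;(1,1,2))
  P={2,8}:  v_{2} + v_{8} = v_{0} + 2·v_{1} + 2·v_{3} + v_{5}  so sig = (2;(1,1,2,2))
  P={0,1,4}:  v_{0} + v_{1} + v_{4} = v_{6}  so sig = (3;(1))
  P={1,4,5}:  v_{1} + v_{4} + v_{5} = v_{6} + v_{7}  so sig = (3;(1,1))
  P={1,3,5,9}:  v_{1} + v_{3} + v_{5} + v_{9} = 0  so sig = (4;())
  P={1,3,5,6}:  v_{1} + v_{3} + v_{5} + v_{6} = v_{2}  so sig = (4;(1))
  P={3,6,7,9}:  v_{3} + v_{6} + v_{7} + v_{9} = v_{4}  so sig = (4;(1))
  P={3,5,6,9}:  v_{3} + v_{5} + v_{6} + v_{9} = v_{0} + v_{4}  so sig = (4;(1,1))

Hence PRS(X_Σ) =
{ (2;(1)) ×3,  (2;(1,1,1)),  (2;(1,1,2)),  (2;(1,1,2,2)),  (3;(1)),  (3;(1,1)),  (4;()),  (4;(1)) ×2,  (4;(1,1)) }


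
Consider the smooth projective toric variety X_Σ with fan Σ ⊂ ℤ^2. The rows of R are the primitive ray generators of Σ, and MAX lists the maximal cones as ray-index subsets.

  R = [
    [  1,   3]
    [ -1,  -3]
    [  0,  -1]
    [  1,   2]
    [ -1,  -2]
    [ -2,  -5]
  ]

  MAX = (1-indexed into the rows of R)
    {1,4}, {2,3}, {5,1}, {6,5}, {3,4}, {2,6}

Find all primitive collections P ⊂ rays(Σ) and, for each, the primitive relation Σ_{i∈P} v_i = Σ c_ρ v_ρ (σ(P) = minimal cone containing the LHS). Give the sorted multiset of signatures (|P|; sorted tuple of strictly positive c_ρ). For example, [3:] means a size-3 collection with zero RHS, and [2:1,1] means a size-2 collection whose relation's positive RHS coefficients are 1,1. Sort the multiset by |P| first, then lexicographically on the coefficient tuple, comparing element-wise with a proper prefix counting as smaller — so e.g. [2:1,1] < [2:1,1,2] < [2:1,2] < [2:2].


9 collections generate NE(X_Σ); each relation:

  P={1,2}:  v_{1} + v_{2} = 0 ; sig = [2:]
  P={4,5}:  v_{4} + v_{5} = 0 ; sig = [2:]
  P={1,3}:  v_{1} + v_{3} = v_{4} ; sig = [2:1]
  P={1,6}:  v_{1} + v_{6} = v_{5} ; sig = [2:1]
  P={2,4}:  v_{2} + v_{4} = v_{3} ; sig = [2:1]
  P={2,5}:  v_{2} + v_{5} = v_{6} ; sig = [2:1]
  P={3,5}:  v_{3} + v_{5} = v_{2} ; sig = [2:1]
  P={4,6}:  v_{4} + v_{6} = v_{2} ; sig = [2:1]
  P={3,6}:  v_{3} + v_{6} = 2·v_{2} ; sig = [2:2]

Hence PRS(X_Σ) =
    [2:]
    [2:]
    [2:1]
    [2:1]
    [2:1]
    [2:1]
    [2:1]
    [2:1]
    [2:2]


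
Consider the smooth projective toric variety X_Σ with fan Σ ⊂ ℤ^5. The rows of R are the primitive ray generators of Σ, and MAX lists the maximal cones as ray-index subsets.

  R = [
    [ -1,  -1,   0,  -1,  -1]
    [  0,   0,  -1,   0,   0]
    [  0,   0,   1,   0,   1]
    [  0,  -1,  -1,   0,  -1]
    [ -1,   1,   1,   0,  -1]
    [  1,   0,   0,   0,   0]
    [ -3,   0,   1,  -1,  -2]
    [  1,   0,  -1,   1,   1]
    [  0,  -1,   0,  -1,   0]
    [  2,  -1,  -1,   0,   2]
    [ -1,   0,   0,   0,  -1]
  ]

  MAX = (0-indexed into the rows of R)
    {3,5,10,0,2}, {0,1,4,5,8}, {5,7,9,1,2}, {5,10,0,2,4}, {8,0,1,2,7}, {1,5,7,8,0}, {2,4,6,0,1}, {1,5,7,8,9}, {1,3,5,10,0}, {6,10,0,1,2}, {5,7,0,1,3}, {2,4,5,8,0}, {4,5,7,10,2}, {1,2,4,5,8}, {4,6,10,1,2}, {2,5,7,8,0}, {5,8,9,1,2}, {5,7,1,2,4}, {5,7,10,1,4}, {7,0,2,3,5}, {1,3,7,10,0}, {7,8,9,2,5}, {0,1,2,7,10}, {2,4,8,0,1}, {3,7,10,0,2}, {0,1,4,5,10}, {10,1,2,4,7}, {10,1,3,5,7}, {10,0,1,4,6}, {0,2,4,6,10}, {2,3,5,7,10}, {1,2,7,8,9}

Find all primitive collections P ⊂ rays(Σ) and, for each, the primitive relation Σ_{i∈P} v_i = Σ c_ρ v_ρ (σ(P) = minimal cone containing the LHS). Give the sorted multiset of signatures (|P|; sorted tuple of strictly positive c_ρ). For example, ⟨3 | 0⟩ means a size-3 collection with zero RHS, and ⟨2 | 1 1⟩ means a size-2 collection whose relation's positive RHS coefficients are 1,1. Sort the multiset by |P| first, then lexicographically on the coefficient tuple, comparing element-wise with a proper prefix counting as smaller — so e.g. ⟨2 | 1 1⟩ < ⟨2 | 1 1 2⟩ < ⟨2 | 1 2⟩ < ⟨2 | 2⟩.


Primitive collections (20):

  P = {8,10}:  v_{8} + v_{10} = v_{0}  ⇒ sig = ⟨2 | 1⟩
  P = {5,6}:  v_{5} + v_{6} = v_{0} + v_{4}  ⇒ sig = ⟨2 | 1 1⟩
  P = {9,10}:  v_{9} + v_{10} = v_{7} + v_{8}  ⇒ sig = ⟨2 | 1 1⟩
  P = {4,9}:  v_{4} + v_{9} = v_{1} + v_{2} + v_{5}  ⇒ sig = ⟨2 | 1 1 1⟩
  P = {6,9}:  v_{6} + v_{9} = v_{0} + v_{1} + v_{2}  ⇒ sig = ⟨2 | 1 1 1⟩
  P = {3,9}:  v_{3} + v_{9} = v_{0} + v_{5} + 2·v_{7} + v_{8}  ⇒ sig = ⟨2 | 1 1 1 2⟩
  P = {6,8}:  v_{6} + v_{8} = 2·v_{0} + v_{1} + v_{2} + v_{4}  ⇒ sig = ⟨2 | 1 1 1 2⟩
  P = {3,8}:  v_{3} + v_{8} = 2·v_{0} + v_{5} + v_{7}  ⇒ sig = ⟨2 | 1 1 2⟩
  P = {6,7}:  v_{6} + v_{7} = v_{1} + v_{2} + 2·v_{10}  ⇒ sig = ⟨2 | 1 1 2⟩
  P = {0,9}:  v_{0} + v_{9} = v_{7} + 2·v_{8}  ⇒ sig = ⟨2 | 1 2⟩
  P = {3,4}:  v_{3} + v_{4} = v_{5} + 2·v_{10}  ⇒ sig = ⟨2 | 1 2⟩
  P = {3,6}:  v_{3} + v_{6} = v_{0} + 2·v_{10}  ⇒ sig = ⟨2 | 1 2⟩
  P = {4,7,8}:  v_{4} + v_{7} + v_{8} = 0  ⇒ sig = ⟨3 | 0⟩
  P = {0,4,7}:  v_{0} + v_{4} + v_{7} = v_{10}  ⇒ sig = ⟨3 | 1⟩
  P = {1,2,3}:  v_{1} + v_{2} + v_{3} = v_{0} + v_{7}  ⇒ sig = ⟨3 | 1 1⟩
  P = {1,2,5,10}:  v_{1} + v_{2} + v_{5} + v_{10} = 0  ⇒ sig = ⟨4 | 0⟩
  P = {0,1,2,5}:  v_{0} + v_{1} + v_{2} + v_{5} = v_{8}  ⇒ sig = ⟨4 | 1⟩
  P = {0,5,7,10}:  v_{0} + v_{5} + v_{7} + v_{10} = v_{3}  ⇒ sig = ⟨4 | 1⟩
  P = {0,1,2,4,10}:  v_{0} + v_{1} + v_{2} + v_{4} + v_{10} = v_{6}  ⇒ sig = ⟨5 | 1⟩
  P = {1,2,5,7,8}:  v_{1} + v_{2} + v_{5} + v_{7} + v_{8} = v_{9}  ⇒ sig = ⟨5 | 1⟩

so the primitive-relation signature multiset is
    |P|=2: 12 collections, coeffs (1), (1,1), (1,1), (1,1,1), (1,1,1), (1,1,1,2), (1,1,1,2), (1,1,2), (1,1,2), (1,2), (1,2), (1,2)
    |P|=3: 3 collections, coeffs (), (1), (1,1)
    |P|=4: 3 collections, coeffs (), (1), (1)
    |P|=5: 2 collections, coeffs (1), (1)


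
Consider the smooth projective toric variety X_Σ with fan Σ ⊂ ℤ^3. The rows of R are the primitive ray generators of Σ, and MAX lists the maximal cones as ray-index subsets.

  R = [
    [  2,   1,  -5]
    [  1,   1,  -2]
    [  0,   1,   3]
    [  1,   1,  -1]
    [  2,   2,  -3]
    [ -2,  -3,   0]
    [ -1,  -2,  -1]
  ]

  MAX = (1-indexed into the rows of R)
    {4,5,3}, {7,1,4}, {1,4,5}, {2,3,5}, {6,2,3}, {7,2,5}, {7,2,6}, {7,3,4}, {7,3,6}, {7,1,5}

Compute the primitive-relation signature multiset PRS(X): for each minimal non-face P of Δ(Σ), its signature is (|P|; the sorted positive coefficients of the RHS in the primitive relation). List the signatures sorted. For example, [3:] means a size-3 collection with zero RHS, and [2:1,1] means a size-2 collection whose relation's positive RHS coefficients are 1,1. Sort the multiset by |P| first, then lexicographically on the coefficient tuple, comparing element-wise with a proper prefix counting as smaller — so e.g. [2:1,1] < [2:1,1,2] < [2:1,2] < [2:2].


9 minimal non-faces of Δ(Σ) (on 7 rays):

  • {2,4}:  v_{2} + v_{4} = v_{5} ; sig = [2:1]
  • {4,6}:  v_{4} + v_{6} = v_{7} ; sig = [2:1]
  • {5,6}:  v_{5} + v_{6} = v_{2} + v_{7} ; sig = [2:1,1]
  • {1,2}:  v_{1} + v_{2} = 2·v_{5} + v_{7} ; sig = [2:1,2]
  • {1,6}:  v_{1} + v_{6} = v_{5} + 2·v_{7} ; sig = [2:1,2]
  • {1,3}:  v_{1} + v_{3} = 2·v_{4} ; sig = [2:2]
  • {2,3,7}:  v_{2} + v_{3} + v_{7} = 0 ; sig = [3:]
  • {3,5,7}:  v_{3} + v_{5} + v_{7} = v_{4} ; sig = [3:1]
  • {4,5,7}:  v_{4} + v_{5} + v_{7} = v_{1} ; sig = [3:1]

Hence PRS(X_Σ) =
{ [2:1] ×2,  [2:1,1],  [2:1,2] ×2,  [2:2],  [3:],  [3:1] ×2 }


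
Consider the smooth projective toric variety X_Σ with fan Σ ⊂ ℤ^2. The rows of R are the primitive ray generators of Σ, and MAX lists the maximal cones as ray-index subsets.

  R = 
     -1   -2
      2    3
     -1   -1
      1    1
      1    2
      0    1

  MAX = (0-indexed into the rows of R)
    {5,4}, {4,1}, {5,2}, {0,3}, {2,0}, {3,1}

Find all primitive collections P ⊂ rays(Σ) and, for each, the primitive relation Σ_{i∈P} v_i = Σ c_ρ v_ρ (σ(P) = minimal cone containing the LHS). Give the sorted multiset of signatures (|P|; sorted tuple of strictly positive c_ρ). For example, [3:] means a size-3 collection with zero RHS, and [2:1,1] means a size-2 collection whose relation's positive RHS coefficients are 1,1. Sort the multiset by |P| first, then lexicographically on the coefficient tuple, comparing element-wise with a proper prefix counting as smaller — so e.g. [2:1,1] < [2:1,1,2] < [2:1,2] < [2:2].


Σ has 9 primitive collections:

  P={0,4}:  v_{0} + v_{4} = 0  ⟹  sig = [2:]
  P={2,3}:  v_{2} + v_{3} = 0  ⟹  sig = [2:]
  P={0,1}:  v_{0} + v_{1} = v_{3}  ⟹  sig = [2:1]
  P={0,5}:  v_{0} + v_{5} = v_{2}  ⟹  sig = [2:1]
  P={1,2}:  v_{1} + v_{2} = v_{4}  ⟹  sig = [2:1]
  P={2,4}:  v_{2} + v_{4} = v_{5}  ⟹  sig = [2:1]
  P={3,4}:  v_{3} + v_{4} = v_{1}  ⟹  sig = [2:1]
  P={3,5}:  v_{3} + v_{5} = v_{4}  ⟹  sig = [2:1]
  P={1,5}:  v_{1} + v_{5} = 2·v_{4}  ⟹  sig = [2:2]

Signatures (|P|; sorted positive RHS coefficients), sorted:
    [2:]
    [2:]
    [2:1]
    [2:1]
    [2:1]
    [2:1]
    [2:1]
    [2:1]
    [2:2]


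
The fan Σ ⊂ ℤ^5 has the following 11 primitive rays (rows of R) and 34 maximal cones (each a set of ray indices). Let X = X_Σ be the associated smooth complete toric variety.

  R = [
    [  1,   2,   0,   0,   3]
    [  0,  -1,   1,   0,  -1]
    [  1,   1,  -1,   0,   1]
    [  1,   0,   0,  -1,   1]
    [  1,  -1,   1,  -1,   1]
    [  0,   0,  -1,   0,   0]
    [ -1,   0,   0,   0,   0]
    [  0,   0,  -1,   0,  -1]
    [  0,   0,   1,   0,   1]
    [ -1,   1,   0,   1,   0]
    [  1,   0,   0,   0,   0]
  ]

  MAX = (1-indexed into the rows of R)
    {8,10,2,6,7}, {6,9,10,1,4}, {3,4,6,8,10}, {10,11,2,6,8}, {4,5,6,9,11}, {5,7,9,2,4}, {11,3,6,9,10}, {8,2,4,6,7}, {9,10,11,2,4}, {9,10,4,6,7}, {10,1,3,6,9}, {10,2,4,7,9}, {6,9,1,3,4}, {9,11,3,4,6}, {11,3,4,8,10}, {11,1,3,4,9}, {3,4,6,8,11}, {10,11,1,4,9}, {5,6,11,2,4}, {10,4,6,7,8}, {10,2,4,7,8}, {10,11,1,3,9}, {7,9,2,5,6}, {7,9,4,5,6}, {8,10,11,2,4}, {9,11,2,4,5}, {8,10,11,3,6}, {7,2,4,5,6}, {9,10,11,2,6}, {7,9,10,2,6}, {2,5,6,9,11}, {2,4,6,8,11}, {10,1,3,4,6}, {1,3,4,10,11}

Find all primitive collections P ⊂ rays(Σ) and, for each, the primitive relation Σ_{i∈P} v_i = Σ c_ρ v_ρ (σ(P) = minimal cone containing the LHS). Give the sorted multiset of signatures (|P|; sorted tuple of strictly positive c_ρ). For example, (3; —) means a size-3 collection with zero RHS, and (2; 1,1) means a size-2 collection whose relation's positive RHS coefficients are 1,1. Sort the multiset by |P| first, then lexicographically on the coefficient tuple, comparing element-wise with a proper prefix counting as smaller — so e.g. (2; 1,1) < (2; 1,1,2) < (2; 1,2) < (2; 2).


Minimal non-faces — 16 found among 11 rays, 34 max cones:

  • {7,11}:  v_{7} + v_{11} = 0  ⟹  sig = (2; —)
  • {8,9}:  v_{8} + v_{9} = 0  ⟹  sig = (2; —)
  • {2,3}:  v_{2} + v_{3} = v_{11}  ⟹  sig = (2; 1)
  • {5,10}:  v_{5} + v_{10} = v_{9}  ⟹  sig = (2; 1)
  • {1,8}:  v_{1} + v_{8} = v_{3} + v_{4} + v_{10}  ⟹  sig = (2; 1,1,1)
  • {3,7}:  v_{3} + v_{7} = v_{4} + v_{6} + v_{10}  ⟹  sig = (2; 1,1,1)
  • {5,8}:  v_{5} + v_{8} = v_{2} + v_{4} + v_{6}  ⟹  sig = (2; 1,1,1)
  • {1,2}:  v_{1} + v_{2} = v_{4} + v_{9} + v_{10} + v_{11}  ⟹  sig = (2; 1,1,1,1)
  • {3,5}:  v_{3} + v_{5} = v_{4} + v_{6} + v_{9} + v_{11}  ⟹  sig = (2; 1,1,1,1)
  • {1,5}:  v_{1} + v_{5} = v_{3} + v_{4} + 2·v_{9}  ⟹  sig = (2; 1,1,2)
  • {1,7}:  v_{1} + v_{7} = 2·v_{4} + v_{6} + v_{9} + 2·v_{10}  ⟹  sig = (2; 1,1,2,2)
  • {1,6,11}:  v_{1} + v_{6} + v_{11} = 2·v_{3} + v_{9}  ⟹  sig = (3; 1,2)
  • {2,4,6,10}:  v_{2} + v_{4} + v_{6} + v_{10} = 0  ⟹  sig = (4; —)
  • {2,4,6,9}:  v_{2} + v_{4} + v_{6} + v_{9} = v_{5}  ⟹  sig = (4; 1)
  • {3,4,9,10}:  v_{3} + v_{4} + v_{9} + v_{10} = v_{1}  ⟹  sig = (4; 1)
  • {4,6,10,11}:  v_{4} + v_{6} + v_{10} + v_{11} = v_{3}  ⟹  sig = (4; 1)

so the primitive-relation signature multiset is
{ (2; —) ×2,  (2; 1) ×2,  (2; 1,1,1) ×3,  (2; 1,1,1,1) ×2,  (2; 1,1,2),  (2; 1,1,2,2),  (3; 1,2),  (4; —),  (4; 1) ×3 }


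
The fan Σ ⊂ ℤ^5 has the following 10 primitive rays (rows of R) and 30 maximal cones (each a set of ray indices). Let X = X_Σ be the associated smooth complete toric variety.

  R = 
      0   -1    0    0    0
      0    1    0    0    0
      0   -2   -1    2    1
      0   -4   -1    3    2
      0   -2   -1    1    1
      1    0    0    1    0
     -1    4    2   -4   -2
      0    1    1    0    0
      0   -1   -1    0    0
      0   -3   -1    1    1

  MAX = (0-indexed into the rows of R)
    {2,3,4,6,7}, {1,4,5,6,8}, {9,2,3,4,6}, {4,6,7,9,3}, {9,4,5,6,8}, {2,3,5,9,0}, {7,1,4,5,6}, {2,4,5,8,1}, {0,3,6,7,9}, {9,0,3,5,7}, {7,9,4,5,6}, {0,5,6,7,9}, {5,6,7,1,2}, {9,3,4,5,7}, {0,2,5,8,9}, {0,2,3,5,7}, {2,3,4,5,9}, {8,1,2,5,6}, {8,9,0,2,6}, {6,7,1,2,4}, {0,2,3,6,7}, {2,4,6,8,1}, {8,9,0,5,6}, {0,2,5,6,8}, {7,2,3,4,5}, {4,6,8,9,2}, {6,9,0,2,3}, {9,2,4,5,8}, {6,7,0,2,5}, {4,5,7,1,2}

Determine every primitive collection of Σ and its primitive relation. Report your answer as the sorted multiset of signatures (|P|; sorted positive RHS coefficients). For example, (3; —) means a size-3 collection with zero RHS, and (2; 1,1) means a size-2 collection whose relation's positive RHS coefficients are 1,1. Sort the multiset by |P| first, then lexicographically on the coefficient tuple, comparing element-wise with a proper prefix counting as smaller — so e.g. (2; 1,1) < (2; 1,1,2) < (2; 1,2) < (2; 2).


Σ has 10 primitive collections:

  • {0,1}:  v_{0} + v_{1} = 0 ; sig = (2; —)
  • {7,8}:  v_{7} + v_{8} = 0 ; sig = (2; —)
  • {0,4}:  v_{0} + v_{4} = v_{9} ; sig = (2; 1)
  • {1,9}:  v_{1} + v_{9} = v_{4} ; sig = (2; 1)
  • {3,8}:  v_{3} + v_{8} = v_{2} + v_{9} ; sig = (2; 1,1)
  • {1,3}:  v_{1} + v_{3} = v_{2} + v_{4} + v_{7} ; sig = (2; 1,1,1)
  • {2,7,9}:  v_{2} + v_{7} + v_{9} = v_{3} ; sig = (3; 1)
  • {3,5,6}:  v_{3} + v_{5} + v_{6} = v_{0} + v_{7} ; sig = (3; 1,1)
  • {2,4,5,6}:  v_{2} + v_{4} + v_{5} + v_{6} = 0 ; sig = (4; —)
  • {2,5,6,9}:  v_{2} + v_{5} + v_{6} + v_{9} = v_{0} ; sig = (4; 1)

Sorted signature multiset PRS(X):
    (2; —)
    (2; —)
    (2; 1)
    (2; 1)
    (2; 1,1)
    (2; 1,1,1)
    (3; 1)
    (3; 1,1)
    (4; —)
    (4; 1)


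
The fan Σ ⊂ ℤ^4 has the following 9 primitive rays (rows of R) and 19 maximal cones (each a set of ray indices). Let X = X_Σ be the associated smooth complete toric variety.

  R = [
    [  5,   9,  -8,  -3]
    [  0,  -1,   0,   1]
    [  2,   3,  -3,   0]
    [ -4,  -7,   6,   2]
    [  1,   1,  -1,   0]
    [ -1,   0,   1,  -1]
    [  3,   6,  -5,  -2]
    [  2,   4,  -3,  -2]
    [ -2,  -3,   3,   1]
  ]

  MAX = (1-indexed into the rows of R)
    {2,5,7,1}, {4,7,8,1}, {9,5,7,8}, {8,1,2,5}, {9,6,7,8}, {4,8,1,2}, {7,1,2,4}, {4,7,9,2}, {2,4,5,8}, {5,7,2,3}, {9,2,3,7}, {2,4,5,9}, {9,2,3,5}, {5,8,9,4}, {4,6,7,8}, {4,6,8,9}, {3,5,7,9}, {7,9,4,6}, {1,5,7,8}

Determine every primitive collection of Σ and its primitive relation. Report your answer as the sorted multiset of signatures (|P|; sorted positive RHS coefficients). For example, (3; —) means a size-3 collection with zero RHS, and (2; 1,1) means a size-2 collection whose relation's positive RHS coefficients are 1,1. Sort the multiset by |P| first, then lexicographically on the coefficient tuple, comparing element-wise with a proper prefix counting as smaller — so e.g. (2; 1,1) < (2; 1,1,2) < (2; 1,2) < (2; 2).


Minimal non-faces — 14 found among 9 rays, 19 max cones:

  {1,9}:  v_{1} + v_{9} = v_{7}  so sig = (2; 1)
  {2,6}:  v_{2} + v_{6} = v_{4} + v_{7}  so sig = (2; 1,1)
  {3,4}:  v_{3} + v_{4} = v_{2} + v_{9}  so sig = (2; 1,1)
  {3,6}:  v_{3} + v_{6} = v_{7} + v_{9}  so sig = (2; 1,1)
  {3,8}:  v_{3} + v_{8} = v_{5} + v_{7}  so sig = (2; 1,1)
  {5,6}:  v_{5} + v_{6} = v_{8} + v_{9}  so sig = (2; 1,1)
  {1,3}:  v_{1} + v_{3} = v_{2} + v_{5} + 2·v_{7}  so sig = (2; 1,1,2)
  {1,6}:  v_{1} + v_{6} = v_{4} + 2·v_{7} + v_{8}  so sig = (2; 1,1,2)
  {2,8,9}:  v_{2} + v_{8} + v_{9} = 0  so sig = (3; —)
  {4,5,7}:  v_{4} + v_{5} + v_{7} = 0  so sig = (3; —)
  {2,7,8}:  v_{2} + v_{7} + v_{8} = v_{1}  so sig = (3; 1)
  {1,4,5}:  v_{1} + v_{4} + v_{5} = v_{2} + v_{8}  so sig = (3; 1,1)
  {2,5,7,9}:  v_{2} + v_{5} + v_{7} + v_{9} = v_{3}  so sig = (4; 1)
  {4,7,8,9}:  v_{4} + v_{7} + v_{8} + v_{9} = v_{6}  so sig = (4; 1)

so the primitive-relation signature multiset is
[(2; 1), (2; 1,1), (2; 1,1), (2; 1,1), (2; 1,1), (2; 1,1), (2; 1,1,2), (2; 1,1,2), (3; —), (3; —), (3; 1), (3; 1,1), (4; 1), (4; 1)]


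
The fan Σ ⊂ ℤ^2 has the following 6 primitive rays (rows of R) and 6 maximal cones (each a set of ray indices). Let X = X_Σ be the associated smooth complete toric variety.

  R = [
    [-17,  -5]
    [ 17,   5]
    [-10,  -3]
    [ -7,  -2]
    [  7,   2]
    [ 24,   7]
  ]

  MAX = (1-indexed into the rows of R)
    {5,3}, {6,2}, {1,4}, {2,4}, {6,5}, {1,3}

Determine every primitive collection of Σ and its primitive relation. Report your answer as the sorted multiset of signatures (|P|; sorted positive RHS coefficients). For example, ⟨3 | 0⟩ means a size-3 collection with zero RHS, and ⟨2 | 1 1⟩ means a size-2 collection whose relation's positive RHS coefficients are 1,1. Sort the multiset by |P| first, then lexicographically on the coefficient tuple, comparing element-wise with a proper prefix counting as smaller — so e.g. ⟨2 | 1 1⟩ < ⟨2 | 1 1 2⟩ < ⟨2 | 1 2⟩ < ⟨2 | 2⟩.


|primitive collections| = 9. Relations:

  • {1,2}:  v_{1} + v_{2} = 0  ⟹  sig = ⟨2 | 0⟩
  • {4,5}:  v_{4} + v_{5} = 0  ⟹  sig = ⟨2 | 0⟩
  • {1,5}:  v_{1} + v_{5} = v_{3}  ⟹  sig = ⟨2 | 1⟩
  • {1,6}:  v_{1} + v_{6} = v_{5}  ⟹  sig = ⟨2 | 1⟩
  • {2,3}:  v_{2} + v_{3} = v_{5}  ⟹  sig = ⟨2 | 1⟩
  • {2,5}:  v_{2} + v_{5} = v_{6}  ⟹  sig = ⟨2 | 1⟩
  • {3,4}:  v_{3} + v_{4} = v_{1}  ⟹  sig = ⟨2 | 1⟩
  • {4,6}:  v_{4} + v_{6} = v_{2}  ⟹  sig = ⟨2 | 1⟩
  • {3,6}:  v_{3} + v_{6} = 2·v_{5}  ⟹  sig = ⟨2 | 2⟩

Sorted signature multiset PRS(X):
    |P|=2: 9 collections, coeffs (), (), (1), (1), (1), (1), (1), (1), (2)


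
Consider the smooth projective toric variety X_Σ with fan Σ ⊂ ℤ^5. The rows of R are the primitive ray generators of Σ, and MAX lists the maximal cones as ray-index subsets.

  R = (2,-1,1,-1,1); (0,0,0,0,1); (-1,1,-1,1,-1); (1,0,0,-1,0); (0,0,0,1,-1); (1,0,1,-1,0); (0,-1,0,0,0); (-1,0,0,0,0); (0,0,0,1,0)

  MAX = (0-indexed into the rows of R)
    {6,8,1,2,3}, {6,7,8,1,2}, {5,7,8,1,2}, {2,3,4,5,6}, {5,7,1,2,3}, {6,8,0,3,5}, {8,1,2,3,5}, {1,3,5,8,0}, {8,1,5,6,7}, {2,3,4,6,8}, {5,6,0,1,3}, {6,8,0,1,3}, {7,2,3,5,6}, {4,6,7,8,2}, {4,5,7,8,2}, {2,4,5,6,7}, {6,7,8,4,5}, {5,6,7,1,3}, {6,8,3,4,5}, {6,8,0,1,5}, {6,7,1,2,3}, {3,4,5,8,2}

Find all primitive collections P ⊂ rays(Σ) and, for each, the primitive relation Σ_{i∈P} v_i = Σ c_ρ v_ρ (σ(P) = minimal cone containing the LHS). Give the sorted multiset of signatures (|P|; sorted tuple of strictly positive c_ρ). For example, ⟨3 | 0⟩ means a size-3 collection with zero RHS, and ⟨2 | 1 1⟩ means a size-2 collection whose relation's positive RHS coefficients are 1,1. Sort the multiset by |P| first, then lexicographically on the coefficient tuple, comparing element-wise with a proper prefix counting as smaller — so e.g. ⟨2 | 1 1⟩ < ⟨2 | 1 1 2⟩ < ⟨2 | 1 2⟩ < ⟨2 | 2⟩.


Δ(Σ) — 9 vertices, 9 min non-faces:

  P={1,4}:  v_{1} + v_{4} = v_{8}  ⇒ sig = ⟨2 | 1⟩
  P={0,2}:  v_{0} + v_{2} = v_{3} + v_{8}  ⇒ sig = ⟨2 | 1 1⟩
  P={0,7}:  v_{0} + v_{7} = v_{1} + v_{5} + v_{6}  ⇒ sig = ⟨2 | 1 1 1⟩
  P={0,4}:  v_{0} + v_{4} = v_{3} + v_{5} + v_{6} + 2·v_{8}  ⇒ sig = ⟨2 | 1 1 1 2⟩
  P={3,7,8}:  v_{3} + v_{7} + v_{8} = 0  ⇒ sig = ⟨3 | 0⟩
  P={3,4,7}:  v_{3} + v_{4} + v_{7} = v_{2} + v_{5} + v_{6}  ⇒ sig = ⟨3 | 1 1 1⟩
  P={1,2,5,6}:  v_{1} + v_{2} + v_{5} + v_{6} = 0  ⇒ sig = ⟨4 | 0⟩
  P={2,5,6,8}:  v_{2} + v_{5} + v_{6} + v_{8} = v_{4}  ⇒ sig = ⟨4 | 1⟩
  P={1,3,5,6,8}:  v_{1} + v_{3} + v_{5} + v_{6} + v_{8} = v_{0}  ⇒ sig = ⟨5 | 1⟩

Signatures (|P|; sorted positive RHS coefficients), sorted:
[⟨2 | 1⟩, ⟨2 | 1 1⟩, ⟨2 | 1 1 1⟩, ⟨2 | 1 1 1 2⟩, ⟨3 | 0⟩, ⟨3 | 1 1 1⟩, ⟨4 | 0⟩, ⟨4 | 1⟩, ⟨5 | 1⟩]
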